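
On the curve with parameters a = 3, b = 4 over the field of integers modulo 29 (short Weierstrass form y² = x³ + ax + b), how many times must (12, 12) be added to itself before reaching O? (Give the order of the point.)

7

2P: tangent at (12, 12): λ = (3·12² + 3)/(2·12) ≡ 0/24. 24⁻¹ ≡ 23 (mod 29), so λ ≡ 0·23 ≡ 0.
  x = λ² - 12 - 12 = 0 - 24 ≡ 5; y = λ·(12 - 5) - 12 ≡ 17. → (5, 17)
3P: (5, 17) + (12, 12). λ = (12 - 17)/(12 - 5) ≡ 24/7 mod 29. 7⁻¹ ≡ 25 (mod 29) since 7·25 = 175 ≡ 1, so λ ≡ 20.
  x = λ² - 5 - 12 = 400 - 17 ≡ 6; y = λ·(5 - 6) - 17 ≡ 21. → (6, 21)
4P: (6, 21) + (12, 12). λ = (12 - 21)/(12 - 6) ≡ 20/6 mod 29. 6⁻¹ ≡ 5 (mod 29) since 6·5 = 30 ≡ 1, so λ ≡ 13.
  x = λ² - 6 - 12 = 169 - 18 ≡ 6; y = λ·(6 - 6) - 21 ≡ 8. → (6, 8)
5P: (6, 8) + (12, 12). λ = (12 - 8)/(12 - 6) ≡ 4/6 mod 29. 6⁻¹ ≡ 5 (mod 29) since 6·5 = 30 ≡ 1, so λ ≡ 20.
  x = λ² - 6 - 12 = 400 - 18 ≡ 5; y = λ·(6 - 5) - 8 ≡ 12. → (5, 12)
6P: (5, 12) + (12, 12). λ = (12 - 12)/(12 - 5) ≡ 0/7 mod 29. 7⁻¹ ≡ 25 (mod 29), so λ ≡ 0.
  x = λ² - 5 - 12 = 0 - 17 ≡ 12; y = λ·(5 - 12) - 12 ≡ 17. → (12, 17)
7P: (12, 17) + (12, 12): same x and y₁ ≡ -y₂, so the sum is O.
7P = O, so the order is 7.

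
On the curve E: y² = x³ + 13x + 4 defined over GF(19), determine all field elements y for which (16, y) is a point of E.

none

x³ + 13x + 4 = 4308 ≡ 14 (mod 19).
14 is a non-residue mod 19; no y exists.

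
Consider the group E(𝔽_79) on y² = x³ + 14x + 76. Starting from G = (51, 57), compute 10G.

Repeated addition: build up to 10G.
2G: tangent at (51, 57): λ = (3·51² + 14)/(2·57) ≡ 75/35. 35⁻¹ ≡ 70 (mod 79), so λ ≡ 75·70 ≡ 36.
  x = λ² - 51 - 51 = 1296 - 102 ≡ 9; y = λ·(51 - 9) - 57 ≡ 33. → (9, 33)
3G: (9, 33) + (51, 57). λ = (57 - 33)/(51 - 9) ≡ 24/42 mod 79. 42⁻¹ ≡ 32 (mod 79) since 42·32 = 1344 ≡ 1, so λ ≡ 57.
  x = λ² - 9 - 51 = 3249 - 60 ≡ 29; y = λ·(9 - 29) - 33 ≡ 12. → (29, 12)
4G: (29, 12) + (51, 57). λ = (57 - 12)/(51 - 29) ≡ 45/22 mod 79. 22⁻¹ ≡ 18 (mod 79), so λ ≡ 20.
  x = λ² - 29 - 51 = 400 - 80 ≡ 4; y = λ·(29 - 4) - 12 ≡ 14. → (4, 14)
5G: (4, 14) + (51, 57). λ = (57 - 14)/(51 - 4) ≡ 43/47 mod 79. 47⁻¹ ≡ 37 (mod 79), so λ ≡ 11.
  x = λ² - 4 - 51 = 121 - 55 ≡ 66; y = λ·(4 - 66) - 14 ≡ 15. → (66, 15)
6G: (66, 15) + (51, 57). λ = (57 - 15)/(51 - 66) ≡ 42/64 mod 79. 64⁻¹ ≡ 21 (mod 79), so λ ≡ 13.
  x = λ² - 66 - 51 = 169 - 117 ≡ 52; y = λ·(66 - 52) - 15 ≡ 9. → (52, 9)
7G: (52, 9) + (51, 57). λ = (57 - 9)/(51 - 52) ≡ 48/78 mod 79. 78⁻¹ ≡ 78 (mod 79) since 78·78 = 6084 ≡ 1, so λ ≡ 31.
  x = λ² - 52 - 51 = 961 - 103 ≡ 68; y = λ·(52 - 68) - 9 ≡ 48. → (68, 48)
8G: (68, 48) + (51, 57). λ = (57 - 48)/(51 - 68) ≡ 9/62 mod 79. 62⁻¹ ≡ 65 (mod 79), so λ ≡ 32.
  x = λ² - 68 - 51 = 1024 - 119 ≡ 36; y = λ·(68 - 36) - 48 ≡ 28. → (36, 28)
9G: (36, 28) + (51, 57). λ = (57 - 28)/(51 - 36) ≡ 29/15 mod 79. 15⁻¹ ≡ 58 (mod 79) since 15·58 = 870 ≡ 1, so λ ≡ 23.
  x = λ² - 36 - 51 = 529 - 87 ≡ 47; y = λ·(36 - 47) - 28 ≡ 35. → (47, 35)
10G: (47, 35) + (51, 57). λ = (57 - 35)/(51 - 47) ≡ 22/4 mod 79. 4⁻¹ ≡ 20 (mod 79), so λ ≡ 45.
  x = λ² - 47 - 51 = 2025 - 98 ≡ 31; y = λ·(47 - 31) - 35 ≡ 53. → (31, 53)

(31, 53)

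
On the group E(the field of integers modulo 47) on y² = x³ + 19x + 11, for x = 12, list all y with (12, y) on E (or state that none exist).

x³ + 19x + 11 = 1967 ≡ 40 (mod 47).
40 is a non-residue mod 47; no y exists.

none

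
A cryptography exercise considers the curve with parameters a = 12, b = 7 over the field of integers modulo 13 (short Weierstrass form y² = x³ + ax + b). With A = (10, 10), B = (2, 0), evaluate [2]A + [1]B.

(8, 2)

First 2A:
Repeated addition: build up to 2A.
2A: tangent at (10, 10): λ = (3·10² + 12)/(2·10) ≡ 0/7. 7⁻¹ ≡ 2 (mod 13), so λ ≡ 0·2 ≡ 0.
  x = λ² - 10 - 10 = 0 - 20 ≡ 6; y = λ·(10 - 6) - 10 ≡ 3. → (6, 3)
2A = (6, 3).
Finally 2A + B:
(6, 3) + (2, 0). λ = (0 - 3)/(2 - 6) ≡ 10/9 mod 13. 9⁻¹ ≡ 3 (mod 13) since 9·3 = 27 ≡ 1, so λ ≡ 4.
  x = λ² - 6 - 2 = 16 - 8 ≡ 8; y = λ·(6 - 8) - 3 ≡ 2. → (8, 2)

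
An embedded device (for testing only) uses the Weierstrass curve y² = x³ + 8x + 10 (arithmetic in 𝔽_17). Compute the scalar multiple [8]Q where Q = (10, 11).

Double-and-add on 8 = (1000)₂. Start with Q = (10, 11) for the leading 1-bit.
double: tangent at (10, 11): λ = (3·10² + 8)/(2·11) ≡ 2/5. 5⁻¹ ≡ 7 (mod 17) since 5·7 = 35 ≡ 1, so λ ≡ 2·7 ≡ 14.
  x = λ² - 10 - 10 = 196 - 20 ≡ 6; y = λ·(10 - 6) - 11 ≡ 11. → (6, 11)
double: tangent at (6, 11): λ = (3·6² + 8)/(2·11) ≡ 14/5. 5⁻¹ ≡ 7 (mod 17) since 5·7 = 35 ≡ 1, so λ ≡ 14·7 ≡ 13.
  x = λ² - 6 - 6 = 169 - 12 ≡ 4; y = λ·(6 - 4) - 11 ≡ 15. → (4, 15)
double: tangent at (4, 15): λ = (3·4² + 8)/(2·15) ≡ 5/13. 13⁻¹ ≡ 4 (mod 17), so λ ≡ 5·4 ≡ 3.
  x = λ² - 4 - 4 = 9 - 8 ≡ 1; y = λ·(4 - 1) - 15 ≡ 11. → (1, 11)

(1, 11)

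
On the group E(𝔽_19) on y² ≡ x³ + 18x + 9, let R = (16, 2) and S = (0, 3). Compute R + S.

(1, 3)

(16, 2) + (0, 3). λ = (3 - 2)/(0 - 16) ≡ 1/3 mod 19. 3⁻¹ ≡ 13 (mod 19), so λ ≡ 13.
  x = λ² - 16 - 0 = 169 - 16 ≡ 1; y = λ·(16 - 1) - 2 ≡ 3. → (1, 3)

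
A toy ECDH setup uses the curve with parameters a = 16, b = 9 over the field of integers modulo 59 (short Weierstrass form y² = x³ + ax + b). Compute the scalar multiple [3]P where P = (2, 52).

(23, 53)

Repeated addition: build up to 3P.
2P: tangent at (2, 52): λ = (3·2² + 16)/(2·52) ≡ 28/45. 45⁻¹ ≡ 21 (mod 59) since 45·21 = 945 ≡ 1, so λ ≡ 28·21 ≡ 57.
  x = λ² - 2 - 2 = 3249 - 4 ≡ 0; y = λ·(2 - 0) - 52 ≡ 3. → (0, 3)
3P: (0, 3) + (2, 52). λ = (52 - 3)/(2 - 0) ≡ 49/2 mod 59. 2⁻¹ ≡ 30 (mod 59), so λ ≡ 54.
  x = λ² - 0 - 2 = 2916 - 2 ≡ 23; y = λ·(0 - 23) - 3 ≡ 53. → (23, 53)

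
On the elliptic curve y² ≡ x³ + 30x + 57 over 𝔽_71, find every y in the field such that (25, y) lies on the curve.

x³ + 30x + 57 = 16432 ≡ 31 (mod 71).
31 is a non-residue mod 71; no y exists.

none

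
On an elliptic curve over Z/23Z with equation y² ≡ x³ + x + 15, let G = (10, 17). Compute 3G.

(2, 18)

Repeated addition: build up to 3G.
2G: tangent at (10, 17): λ = (3·10² + 1)/(2·17) ≡ 2/11. 11⁻¹ ≡ 21 (mod 23), so λ ≡ 2·21 ≡ 19.
  x = λ² - 10 - 10 = 361 - 20 ≡ 19; y = λ·(10 - 19) - 17 ≡ 19. → (19, 19)
3G: (19, 19) + (10, 17). λ = (17 - 19)/(10 - 19) ≡ 21/14 mod 23. 14⁻¹ ≡ 5 (mod 23) since 14·5 = 70 ≡ 1, so λ ≡ 13.
  x = λ² - 19 - 10 = 169 - 29 ≡ 2; y = λ·(19 - 2) - 19 ≡ 18. → (2, 18)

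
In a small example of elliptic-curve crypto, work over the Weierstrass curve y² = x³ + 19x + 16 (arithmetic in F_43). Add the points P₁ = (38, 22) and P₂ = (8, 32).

(21, 1)

(38, 22) + (8, 32). λ = (32 - 22)/(8 - 38) ≡ 10/13 mod 43. 13⁻¹ ≡ 10 (mod 43) since 13·10 = 130 ≡ 1, so λ ≡ 14.
  x = λ² - 38 - 8 = 196 - 46 ≡ 21; y = λ·(38 - 21) - 22 ≡ 1. → (21, 1)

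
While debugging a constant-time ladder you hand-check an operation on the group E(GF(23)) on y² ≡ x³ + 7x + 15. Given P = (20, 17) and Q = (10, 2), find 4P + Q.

(9, 18)

First 4P:
Repeated addition: build up to 4P.
2P: tangent at (20, 17): λ = (3·20² + 7)/(2·17) ≡ 11/11. 11⁻¹ ≡ 21 (mod 23), so λ ≡ 11·21 ≡ 1.
  x = λ² - 20 - 20 = 1 - 40 ≡ 7; y = λ·(20 - 7) - 17 ≡ 19. → (7, 19)
3P: (7, 19) + (20, 17). λ = (17 - 19)/(20 - 7) ≡ 21/13 mod 23. 13⁻¹ ≡ 16 (mod 23) since 13·16 = 208 ≡ 1, so λ ≡ 14.
  x = λ² - 7 - 20 = 196 - 27 ≡ 8; y = λ·(7 - 8) - 19 ≡ 13. → (8, 13)
4P: (8, 13) + (20, 17). λ = (17 - 13)/(20 - 8) ≡ 4/12 mod 23. 12⁻¹ ≡ 2 (mod 23), so λ ≡ 8.
  x = λ² - 8 - 20 = 64 - 28 ≡ 13; y = λ·(8 - 13) - 13 ≡ 16. → (13, 16)
4P = (13, 16).
Finally 4P + Q:
(13, 16) + (10, 2). λ = (2 - 16)/(10 - 13) ≡ 9/20 mod 23. 20⁻¹ ≡ 15 (mod 23), so λ ≡ 20.
  x = λ² - 13 - 10 = 400 - 23 ≡ 9; y = λ·(13 - 9) - 16 ≡ 18. → (9, 18)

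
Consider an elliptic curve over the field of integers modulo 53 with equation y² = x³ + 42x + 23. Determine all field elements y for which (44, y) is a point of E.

20, 33

x³ + 42x + 23 = 87055 ≡ 29 (mod 53).
Square roots of 29 mod 53: 20 and 33 (since 20² = 400 ≡ 29).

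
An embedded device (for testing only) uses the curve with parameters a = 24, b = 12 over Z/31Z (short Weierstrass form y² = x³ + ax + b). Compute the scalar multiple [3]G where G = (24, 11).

Repeated addition: build up to 3G.
2G: tangent at (24, 11): λ = (3·24² + 24)/(2·11) ≡ 16/22. 22⁻¹ ≡ 24 (mod 31) since 22·24 = 528 ≡ 1, so λ ≡ 16·24 ≡ 12.
  x = λ² - 24 - 24 = 144 - 48 ≡ 3; y = λ·(24 - 3) - 11 ≡ 24. → (3, 24)
3G: (3, 24) + (24, 11). λ = (11 - 24)/(24 - 3) ≡ 18/21 mod 31. 21⁻¹ ≡ 3 (mod 31), so λ ≡ 23.
  x = λ² - 3 - 24 = 529 - 27 ≡ 6; y = λ·(3 - 6) - 24 ≡ 0. → (6, 0)

(6, 0)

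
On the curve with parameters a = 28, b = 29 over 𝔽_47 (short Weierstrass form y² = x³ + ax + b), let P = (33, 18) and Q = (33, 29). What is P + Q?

O

The two points share x = 33 and their y-coordinates satisfy 18 + 29 ≡ 0 (mod 47), so they are inverses. Their sum is O.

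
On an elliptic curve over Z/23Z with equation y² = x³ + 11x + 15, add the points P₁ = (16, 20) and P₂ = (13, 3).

(16, 20) + (13, 3). λ = (3 - 20)/(13 - 16) ≡ 6/20 mod 23. 20⁻¹ ≡ 15 (mod 23), so λ ≡ 21.
  x = λ² - 16 - 13 = 441 - 29 ≡ 21; y = λ·(16 - 21) - 20 ≡ 13. → (21, 13)

(21, 13)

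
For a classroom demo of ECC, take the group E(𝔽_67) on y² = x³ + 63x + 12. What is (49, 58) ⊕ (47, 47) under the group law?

(49, 58) + (47, 47). λ = (47 - 58)/(47 - 49) ≡ 56/65 mod 67. 65⁻¹ ≡ 33 (mod 67) since 65·33 = 2145 ≡ 1, so λ ≡ 39.
  x = λ² - 49 - 47 = 1521 - 96 ≡ 18; y = λ·(49 - 18) - 58 ≡ 12. → (18, 12)

(18, 12)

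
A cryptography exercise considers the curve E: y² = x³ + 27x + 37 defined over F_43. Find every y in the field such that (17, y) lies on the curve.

none

x³ + 27x + 37 = 5409 ≡ 34 (mod 43).
34 is a non-residue mod 43; no y exists.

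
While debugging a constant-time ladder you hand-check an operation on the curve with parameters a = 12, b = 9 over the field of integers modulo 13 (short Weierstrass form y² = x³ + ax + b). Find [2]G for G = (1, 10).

(1, 3)

tangent at (1, 10): λ = (3·1² + 12)/(2·10) ≡ 2/7. 7⁻¹ ≡ 2 (mod 13), so λ ≡ 2·2 ≡ 4.
  x = λ² - 1 - 1 = 16 - 2 ≡ 1; y = λ·(1 - 1) - 10 ≡ 3. → (1, 3)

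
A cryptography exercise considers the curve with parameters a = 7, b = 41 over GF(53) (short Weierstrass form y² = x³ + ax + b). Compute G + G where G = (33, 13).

(33, 40)

tangent at (33, 13): λ = (3·33² + 7)/(2·13) ≡ 41/26. 26⁻¹ ≡ 51 (mod 53), so λ ≡ 41·51 ≡ 24.
  x = λ² - 33 - 33 = 576 - 66 ≡ 33; y = λ·(33 - 33) - 13 ≡ 40. → (33, 40)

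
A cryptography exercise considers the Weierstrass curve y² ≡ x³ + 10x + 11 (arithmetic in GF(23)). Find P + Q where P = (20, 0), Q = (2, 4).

(9, 18)

(20, 0) + (2, 4). λ = (4 - 0)/(2 - 20) ≡ 4/5 mod 23. 5⁻¹ ≡ 14 (mod 23) since 5·14 = 70 ≡ 1, so λ ≡ 10.
  x = λ² - 20 - 2 = 100 - 22 ≡ 9; y = λ·(20 - 9) - 0 ≡ 18. → (9, 18)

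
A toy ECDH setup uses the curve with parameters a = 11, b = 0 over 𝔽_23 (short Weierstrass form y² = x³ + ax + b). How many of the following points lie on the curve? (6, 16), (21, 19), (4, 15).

(6, 16): 16² ≡ 3, rhs ≡ 6 → off.
(21, 19): 19² ≡ 16, rhs ≡ 16 → on.
(4, 15): 15² ≡ 18, rhs ≡ 16 → off.

1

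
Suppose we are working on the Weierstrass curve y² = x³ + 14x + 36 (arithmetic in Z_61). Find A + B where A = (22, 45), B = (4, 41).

(22, 45) + (4, 41). λ = (41 - 45)/(4 - 22) ≡ 57/43 mod 61. 43⁻¹ ≡ 44 (mod 61), so λ ≡ 7.
  x = λ² - 22 - 4 = 49 - 26 ≡ 23; y = λ·(22 - 23) - 45 ≡ 9. → (23, 9)

(23, 9)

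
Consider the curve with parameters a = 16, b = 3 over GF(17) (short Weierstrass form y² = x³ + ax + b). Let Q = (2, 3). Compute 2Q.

(14, 9)

tangent at (2, 3): λ = (3·2² + 16)/(2·3) ≡ 11/6. 6⁻¹ ≡ 3 (mod 17) since 6·3 = 18 ≡ 1, so λ ≡ 11·3 ≡ 16.
  x = λ² - 2 - 2 = 256 - 4 ≡ 14; y = λ·(2 - 14) - 3 ≡ 9. → (14, 9)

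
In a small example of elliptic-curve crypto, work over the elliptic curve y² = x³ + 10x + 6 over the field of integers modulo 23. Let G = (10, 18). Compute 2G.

(21, 1)

tangent at (10, 18): λ = (3·10² + 10)/(2·18) ≡ 11/13. 13⁻¹ ≡ 16 (mod 23) since 13·16 = 208 ≡ 1, so λ ≡ 11·16 ≡ 15.
  x = λ² - 10 - 10 = 225 - 20 ≡ 21; y = λ·(10 - 21) - 18 ≡ 1. → (21, 1)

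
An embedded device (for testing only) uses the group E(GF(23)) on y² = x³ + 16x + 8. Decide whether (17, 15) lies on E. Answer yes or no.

y² = 15² ≡ 18; x³ + 16x + 8 = 5193 ≡ 18 (mod 23). 18 = 18.

yes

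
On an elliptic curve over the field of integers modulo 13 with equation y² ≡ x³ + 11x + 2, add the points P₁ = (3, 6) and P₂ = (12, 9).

(3, 6) + (12, 9). λ = (9 - 6)/(12 - 3) ≡ 3/9 mod 13. 9⁻¹ ≡ 3 (mod 13) since 9·3 = 27 ≡ 1, so λ ≡ 9.
  x = λ² - 3 - 12 = 81 - 15 ≡ 1; y = λ·(3 - 1) - 6 ≡ 12. → (1, 12)

(1, 12)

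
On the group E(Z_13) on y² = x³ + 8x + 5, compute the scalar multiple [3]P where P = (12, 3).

(8, 3)

Repeated addition: build up to 3P.
2P: tangent at (12, 3): λ = (3·12² + 8)/(2·3) ≡ 11/6. 6⁻¹ ≡ 11 (mod 13), so λ ≡ 11·11 ≡ 4.
  x = λ² - 12 - 12 = 16 - 24 ≡ 5; y = λ·(12 - 5) - 3 ≡ 12. → (5, 12)
3P: (5, 12) + (12, 3). λ = (3 - 12)/(12 - 5) ≡ 4/7 mod 13. 7⁻¹ ≡ 2 (mod 13), so λ ≡ 8.
  x = λ² - 5 - 12 = 64 - 17 ≡ 8; y = λ·(5 - 8) - 12 ≡ 3. → (8, 3)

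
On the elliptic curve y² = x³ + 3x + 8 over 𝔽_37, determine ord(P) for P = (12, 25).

7

2P: tangent at (12, 25): λ = (3·12² + 3)/(2·25) ≡ 28/13. 13⁻¹ ≡ 20 (mod 37), so λ ≡ 28·20 ≡ 5.
  x = λ² - 12 - 12 = 25 - 24 ≡ 1; y = λ·(12 - 1) - 25 ≡ 30. → (1, 30)
3P: (1, 30) + (12, 25). λ = (25 - 30)/(12 - 1) ≡ 32/11 mod 37. 11⁻¹ ≡ 27 (mod 37) since 11·27 = 297 ≡ 1, so λ ≡ 13.
  x = λ² - 1 - 12 = 169 - 13 ≡ 8; y = λ·(1 - 8) - 30 ≡ 27. → (8, 27)
4P: (8, 27) + (12, 25). λ = (25 - 27)/(12 - 8) ≡ 35/4 mod 37. 4⁻¹ ≡ 28 (mod 37) since 4·28 = 112 ≡ 1, so λ ≡ 18.
  x = λ² - 8 - 12 = 324 - 20 ≡ 8; y = λ·(8 - 8) - 27 ≡ 10. → (8, 10)
5P: (8, 10) + (12, 25). λ = (25 - 10)/(12 - 8) ≡ 15/4 mod 37. 4⁻¹ ≡ 28 (mod 37), so λ ≡ 13.
  x = λ² - 8 - 12 = 169 - 20 ≡ 1; y = λ·(8 - 1) - 10 ≡ 7. → (1, 7)
6P: (1, 7) + (12, 25). λ = (25 - 7)/(12 - 1) ≡ 18/11 mod 37. 11⁻¹ ≡ 27 (mod 37), so λ ≡ 5.
  x = λ² - 1 - 12 = 25 - 13 ≡ 12; y = λ·(1 - 12) - 7 ≡ 12. → (12, 12)
7P: (12, 12) + (12, 25): same x and y₁ ≡ -y₂, so the sum is the point at infinity.
7P = the point at infinity, so the order is 7.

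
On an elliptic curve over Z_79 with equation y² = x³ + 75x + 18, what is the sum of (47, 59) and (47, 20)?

The two points share x = 47 and their y-coordinates satisfy 59 + 20 ≡ 0 (mod 79), so they are inverses. Their sum is O.

O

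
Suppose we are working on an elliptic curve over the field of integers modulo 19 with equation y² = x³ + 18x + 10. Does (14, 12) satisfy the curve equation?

no

y² = 12² ≡ 11; x³ + 18x + 10 = 3006 ≡ 4 (mod 19). 11 ≠ 4.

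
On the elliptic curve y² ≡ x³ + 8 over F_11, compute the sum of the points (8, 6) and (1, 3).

(6, 9)

(8, 6) + (1, 3). λ = (3 - 6)/(1 - 8) ≡ 8/4 mod 11. 4⁻¹ ≡ 3 (mod 11), so λ ≡ 2.
  x = λ² - 8 - 1 = 4 - 9 ≡ 6; y = λ·(8 - 6) - 6 ≡ 9. → (6, 9)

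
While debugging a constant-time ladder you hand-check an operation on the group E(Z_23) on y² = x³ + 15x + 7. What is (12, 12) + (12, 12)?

(7, 15)

tangent at (12, 12): λ = (3·12² + 15)/(2·12) ≡ 10/1. 1⁻¹ ≡ 1 (mod 23), so λ ≡ 10·1 ≡ 10.
  x = λ² - 12 - 12 = 100 - 24 ≡ 7; y = λ·(12 - 7) - 12 ≡ 15. → (7, 15)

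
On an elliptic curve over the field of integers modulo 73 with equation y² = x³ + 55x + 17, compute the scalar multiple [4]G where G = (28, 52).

(13, 70)

Repeated addition: build up to 4G.
2G: tangent at (28, 52): λ = (3·28² + 55)/(2·52) ≡ 71/31. 31⁻¹ ≡ 33 (mod 73) since 31·33 = 1023 ≡ 1, so λ ≡ 71·33 ≡ 7.
  x = λ² - 28 - 28 = 49 - 56 ≡ 66; y = λ·(28 - 66) - 52 ≡ 47. → (66, 47)
3G: (66, 47) + (28, 52). λ = (52 - 47)/(28 - 66) ≡ 5/35 mod 73. 35⁻¹ ≡ 48 (mod 73), so λ ≡ 21.
  x = λ² - 66 - 28 = 441 - 94 ≡ 55; y = λ·(66 - 55) - 47 ≡ 38. → (55, 38)
4G: (55, 38) + (28, 52). λ = (52 - 38)/(28 - 55) ≡ 14/46 mod 73. 46⁻¹ ≡ 27 (mod 73) since 46·27 = 1242 ≡ 1, so λ ≡ 13.
  x = λ² - 55 - 28 = 169 - 83 ≡ 13; y = λ·(55 - 13) - 38 ≡ 70. → (13, 70)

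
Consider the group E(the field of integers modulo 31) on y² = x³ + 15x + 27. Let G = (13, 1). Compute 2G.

tangent at (13, 1): λ = (3·13² + 15)/(2·1) ≡ 26/2. 2⁻¹ ≡ 16 (mod 31), so λ ≡ 26·16 ≡ 13.
  x = λ² - 13 - 13 = 169 - 26 ≡ 19; y = λ·(13 - 19) - 1 ≡ 14. → (19, 14)

(19, 14)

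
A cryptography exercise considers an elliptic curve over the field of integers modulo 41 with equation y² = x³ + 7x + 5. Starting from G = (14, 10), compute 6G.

Repeated addition: build up to 6G.
2G: tangent at (14, 10): λ = (3·14² + 7)/(2·10) ≡ 21/20. 20⁻¹ ≡ 39 (mod 41) since 20·39 = 780 ≡ 1, so λ ≡ 21·39 ≡ 40.
  x = λ² - 14 - 14 = 1600 - 28 ≡ 14; y = λ·(14 - 14) - 10 ≡ 31. → (14, 31)
3G: (14, 31) + (14, 10): same x and y₁ ≡ -y₂, so the sum is 𝒪.
4G: 𝒪 + (14, 10) = (14, 10) (identity).
5G: tangent at (14, 10): λ = (3·14² + 7)/(2·10) ≡ 21/20. 20⁻¹ ≡ 39 (mod 41) since 20·39 = 780 ≡ 1, so λ ≡ 21·39 ≡ 40.
  x = λ² - 14 - 14 = 1600 - 28 ≡ 14; y = λ·(14 - 14) - 10 ≡ 31. → (14, 31)
6G: (14, 31) + (14, 10): same x and y₁ ≡ -y₂, so the sum is 𝒪.

O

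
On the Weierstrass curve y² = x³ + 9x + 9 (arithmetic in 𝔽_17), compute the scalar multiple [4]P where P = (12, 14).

(0, 14)

Double-and-add on 4 = (100)₂. Start with P = (12, 14) for the leading 1-bit.
double: tangent at (12, 14): λ = (3·12² + 9)/(2·14) ≡ 16/11. 11⁻¹ ≡ 14 (mod 17), so λ ≡ 16·14 ≡ 3.
  x = λ² - 12 - 12 = 9 - 24 ≡ 2; y = λ·(12 - 2) - 14 ≡ 16. → (2, 16)
double: tangent at (2, 16): λ = (3·2² + 9)/(2·16) ≡ 4/15. 15⁻¹ ≡ 8 (mod 17) since 15·8 = 120 ≡ 1, so λ ≡ 4·8 ≡ 15.
  x = λ² - 2 - 2 = 225 - 4 ≡ 0; y = λ·(2 - 0) - 16 ≡ 14. → (0, 14)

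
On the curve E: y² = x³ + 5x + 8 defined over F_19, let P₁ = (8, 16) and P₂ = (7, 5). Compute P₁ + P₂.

(8, 16) + (7, 5). λ = (5 - 16)/(7 - 8) ≡ 8/18 mod 19. 18⁻¹ ≡ 18 (mod 19), so λ ≡ 11.
  x = λ² - 8 - 7 = 121 - 15 ≡ 11; y = λ·(8 - 11) - 16 ≡ 8. → (11, 8)

(11, 8)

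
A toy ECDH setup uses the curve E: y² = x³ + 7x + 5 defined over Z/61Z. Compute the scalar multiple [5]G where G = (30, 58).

(36, 2)

Double-and-add on 5 = (101)₂. Start with G = (30, 58) for the leading 1-bit.
double: tangent at (30, 58): λ = (3·30² + 7)/(2·58) ≡ 23/55. 55⁻¹ ≡ 10 (mod 61), so λ ≡ 23·10 ≡ 47.
  x = λ² - 30 - 30 = 2209 - 60 ≡ 14; y = λ·(30 - 14) - 58 ≡ 23. → (14, 23)
double: tangent at (14, 23): λ = (3·14² + 7)/(2·23) ≡ 46/46. 46⁻¹ ≡ 4 (mod 61) since 46·4 = 184 ≡ 1, so λ ≡ 46·4 ≡ 1.
  x = λ² - 14 - 14 = 1 - 28 ≡ 34; y = λ·(14 - 34) - 23 ≡ 18. → (34, 18)
add G: (34, 18) + (30, 58). λ = (58 - 18)/(30 - 34) ≡ 40/57 mod 61. 57⁻¹ ≡ 15 (mod 61), so λ ≡ 51.
  x = λ² - 34 - 30 = 2601 - 64 ≡ 36; y = λ·(34 - 36) - 18 ≡ 2. → (36, 2)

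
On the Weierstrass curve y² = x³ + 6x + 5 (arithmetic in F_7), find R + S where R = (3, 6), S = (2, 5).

(3, 1)

(3, 6) + (2, 5). λ = (5 - 6)/(2 - 3) ≡ 6/6 mod 7. 6⁻¹ ≡ 6 (mod 7) since 6·6 = 36 ≡ 1, so λ ≡ 1.
  x = λ² - 3 - 2 = 1 - 5 ≡ 3; y = λ·(3 - 3) - 6 ≡ 1. → (3, 1)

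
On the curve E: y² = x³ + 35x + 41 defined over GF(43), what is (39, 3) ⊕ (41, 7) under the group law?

(39, 3) + (41, 7). λ = (7 - 3)/(41 - 39) ≡ 4/2 mod 43. 2⁻¹ ≡ 22 (mod 43) since 2·22 = 44 ≡ 1, so λ ≡ 2.
  x = λ² - 39 - 41 = 4 - 80 ≡ 10; y = λ·(39 - 10) - 3 ≡ 12. → (10, 12)

(10, 12)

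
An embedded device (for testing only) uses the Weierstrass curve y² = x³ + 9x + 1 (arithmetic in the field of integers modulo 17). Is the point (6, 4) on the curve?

y² = 4² ≡ 16; x³ + 9x + 1 = 271 ≡ 16 (mod 17). 16 = 16.

yes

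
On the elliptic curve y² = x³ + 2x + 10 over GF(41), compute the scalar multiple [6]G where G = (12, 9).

(36, 30)

Repeated addition: build up to 6G.
2G: tangent at (12, 9): λ = (3·12² + 2)/(2·9) ≡ 24/18. 18⁻¹ ≡ 16 (mod 41) since 18·16 = 288 ≡ 1, so λ ≡ 24·16 ≡ 15.
  x = λ² - 12 - 12 = 225 - 24 ≡ 37; y = λ·(12 - 37) - 9 ≡ 26. → (37, 26)
3G: (37, 26) + (12, 9). λ = (9 - 26)/(12 - 37) ≡ 24/16 mod 41. 16⁻¹ ≡ 18 (mod 41), so λ ≡ 22.
  x = λ² - 37 - 12 = 484 - 49 ≡ 25; y = λ·(37 - 25) - 26 ≡ 33. → (25, 33)
4G: (25, 33) + (12, 9). λ = (9 - 33)/(12 - 25) ≡ 17/28 mod 41. 28⁻¹ ≡ 22 (mod 41), so λ ≡ 5.
  x = λ² - 25 - 12 = 25 - 37 ≡ 29; y = λ·(25 - 29) - 33 ≡ 29. → (29, 29)
5G: (29, 29) + (12, 9). λ = (9 - 29)/(12 - 29) ≡ 21/24 mod 41. 24⁻¹ ≡ 12 (mod 41) since 24·12 = 288 ≡ 1, so λ ≡ 6.
  x = λ² - 29 - 12 = 36 - 41 ≡ 36; y = λ·(29 - 36) - 29 ≡ 11. → (36, 11)
6G: (36, 11) + (12, 9). λ = (9 - 11)/(12 - 36) ≡ 39/17 mod 41. 17⁻¹ ≡ 29 (mod 41), so λ ≡ 24.
  x = λ² - 36 - 12 = 576 - 48 ≡ 36; y = λ·(36 - 36) - 11 ≡ 30. → (36, 30)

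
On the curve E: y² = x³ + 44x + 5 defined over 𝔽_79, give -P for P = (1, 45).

(1, 34)

-(1, 45) = (1, -45 mod 79) = (1, 34).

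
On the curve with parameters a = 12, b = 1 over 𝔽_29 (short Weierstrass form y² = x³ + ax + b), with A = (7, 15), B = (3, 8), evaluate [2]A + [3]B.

(8, 0)

First 2A:
Repeated addition: build up to 2A.
2A: tangent at (7, 15): λ = (3·7² + 12)/(2·15) ≡ 14/1. 1⁻¹ ≡ 1 (mod 29), so λ ≡ 14·1 ≡ 14.
  x = λ² - 7 - 7 = 196 - 14 ≡ 8; y = λ·(7 - 8) - 15 ≡ 0. → (8, 0)
2A = (8, 0).
Next 3B:
Repeated addition: build up to 3B.
2B: tangent at (3, 8): λ = (3·3² + 12)/(2·8) ≡ 10/16. 16⁻¹ ≡ 20 (mod 29) since 16·20 = 320 ≡ 1, so λ ≡ 10·20 ≡ 26.
  x = λ² - 3 - 3 = 676 - 6 ≡ 3; y = λ·(3 - 3) - 8 ≡ 21. → (3, 21)
3B: (3, 21) + (3, 8): same x and y₁ ≡ -y₂, so the sum is O.
3B = O.
Finally 2A + 3B:
(8, 0) + O = (8, 0) (identity).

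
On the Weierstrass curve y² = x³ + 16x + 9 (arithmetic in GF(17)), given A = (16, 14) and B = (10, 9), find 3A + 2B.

First 3A:
Repeated addition: build up to 3A.
2A: tangent at (16, 14): λ = (3·16² + 16)/(2·14) ≡ 2/11. 11⁻¹ ≡ 14 (mod 17), so λ ≡ 2·14 ≡ 11.
  x = λ² - 16 - 16 = 121 - 32 ≡ 4; y = λ·(16 - 4) - 14 ≡ 16. → (4, 16)
3A: (4, 16) + (16, 14). λ = (14 - 16)/(16 - 4) ≡ 15/12 mod 17. 12⁻¹ ≡ 10 (mod 17), so λ ≡ 14.
  x = λ² - 4 - 16 = 196 - 20 ≡ 6; y = λ·(4 - 6) - 16 ≡ 7. → (6, 7)
3A = (6, 7).
Next 2B:
Repeated addition: build up to 2B.
2B: tangent at (10, 9): λ = (3·10² + 16)/(2·9) ≡ 10/1. 1⁻¹ ≡ 1 (mod 17) since 1·1 = 1 ≡ 1, so λ ≡ 10·1 ≡ 10.
  x = λ² - 10 - 10 = 100 - 20 ≡ 12; y = λ·(10 - 12) - 9 ≡ 5. → (12, 5)
2B = (12, 5).
Finally 3A + 2B:
(6, 7) + (12, 5). λ = (5 - 7)/(12 - 6) ≡ 15/6 mod 17. 6⁻¹ ≡ 3 (mod 17) since 6·3 = 18 ≡ 1, so λ ≡ 11.
  x = λ² - 6 - 12 = 121 - 18 ≡ 1; y = λ·(6 - 1) - 7 ≡ 14. → (1, 14)

(1, 14)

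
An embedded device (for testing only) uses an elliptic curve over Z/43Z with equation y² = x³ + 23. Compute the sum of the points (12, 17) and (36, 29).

(6, 29)

(12, 17) + (36, 29). λ = (29 - 17)/(36 - 12) ≡ 12/24 mod 43. 24⁻¹ ≡ 9 (mod 43), so λ ≡ 22.
  x = λ² - 12 - 36 = 484 - 48 ≡ 6; y = λ·(12 - 6) - 17 ≡ 29. → (6, 29)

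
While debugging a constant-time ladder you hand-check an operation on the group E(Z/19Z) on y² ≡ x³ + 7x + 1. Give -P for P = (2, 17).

(2, 2)

-(2, 17) = (2, -17 mod 19) = (2, 2).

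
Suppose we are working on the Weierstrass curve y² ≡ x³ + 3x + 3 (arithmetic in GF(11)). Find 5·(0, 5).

Write Q = (0, 5).
Repeated addition: build up to 5Q.
2Q: tangent at (0, 5): λ = (3·0² + 3)/(2·5) ≡ 3/10. 10⁻¹ ≡ 10 (mod 11) since 10·10 = 100 ≡ 1, so λ ≡ 3·10 ≡ 8.
  x = λ² - 0 - 0 = 64 - 0 ≡ 9; y = λ·(0 - 9) - 5 ≡ 0. → (9, 0)
3Q: (9, 0) + (0, 5). λ = (5 - 0)/(0 - 9) ≡ 5/2 mod 11. 2⁻¹ ≡ 6 (mod 11) since 2·6 = 12 ≡ 1, so λ ≡ 8.
  x = λ² - 9 - 0 = 64 - 9 ≡ 0; y = λ·(9 - 0) - 0 ≡ 6. → (0, 6)
4Q: (0, 6) + (0, 5): same x and y₁ ≡ -y₂, so the sum is the point at infinity.
5Q: the point at infinity + (0, 5) = (0, 5) (identity).

(0, 5)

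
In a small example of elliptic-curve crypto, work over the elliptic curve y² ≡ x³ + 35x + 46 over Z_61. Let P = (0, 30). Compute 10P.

(30, 55)

Double-and-add on 10 = (1010)₂. Start with P = (0, 30) for the leading 1-bit.
double: tangent at (0, 30): λ = (3·0² + 35)/(2·30) ≡ 35/60. 60⁻¹ ≡ 60 (mod 61), so λ ≡ 35·60 ≡ 26.
  x = λ² - 0 - 0 = 676 - 0 ≡ 5; y = λ·(0 - 5) - 30 ≡ 23. → (5, 23)
double: tangent at (5, 23): λ = (3·5² + 35)/(2·23) ≡ 49/46. 46⁻¹ ≡ 4 (mod 61), so λ ≡ 49·4 ≡ 13.
  x = λ² - 5 - 5 = 169 - 10 ≡ 37; y = λ·(5 - 37) - 23 ≡ 49. → (37, 49)
add P: (37, 49) + (0, 30). λ = (30 - 49)/(0 - 37) ≡ 42/24 mod 61. 24⁻¹ ≡ 28 (mod 61) since 24·28 = 672 ≡ 1, so λ ≡ 17.
  x = λ² - 37 - 0 = 289 - 37 ≡ 8; y = λ·(37 - 8) - 49 ≡ 17. → (8, 17)
double: tangent at (8, 17): λ = (3·8² + 35)/(2·17) ≡ 44/34. 34⁻¹ ≡ 9 (mod 61) since 34·9 = 306 ≡ 1, so λ ≡ 44·9 ≡ 30.
  x = λ² - 8 - 8 = 900 - 16 ≡ 30; y = λ·(8 - 30) - 17 ≡ 55. → (30, 55)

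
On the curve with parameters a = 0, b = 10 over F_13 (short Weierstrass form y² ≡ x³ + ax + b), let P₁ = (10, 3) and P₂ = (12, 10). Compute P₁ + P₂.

(0, 6)

(10, 3) + (12, 10). λ = (10 - 3)/(12 - 10) ≡ 7/2 mod 13. 2⁻¹ ≡ 7 (mod 13) since 2·7 = 14 ≡ 1, so λ ≡ 10.
  x = λ² - 10 - 12 = 100 - 22 ≡ 0; y = λ·(10 - 0) - 3 ≡ 6. → (0, 6)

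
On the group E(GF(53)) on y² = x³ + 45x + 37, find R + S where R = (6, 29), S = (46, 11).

(6, 29) + (46, 11). λ = (11 - 29)/(46 - 6) ≡ 35/40 mod 53. 40⁻¹ ≡ 4 (mod 53) since 40·4 = 160 ≡ 1, so λ ≡ 34.
  x = λ² - 6 - 46 = 1156 - 52 ≡ 44; y = λ·(6 - 44) - 29 ≡ 4. → (44, 4)

(44, 4)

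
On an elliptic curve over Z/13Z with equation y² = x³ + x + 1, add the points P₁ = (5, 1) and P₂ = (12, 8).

(5, 1) + (12, 8). λ = (8 - 1)/(12 - 5) ≡ 7/7 mod 13. 7⁻¹ ≡ 2 (mod 13), so λ ≡ 1.
  x = λ² - 5 - 12 = 1 - 17 ≡ 10; y = λ·(5 - 10) - 1 ≡ 7. → (10, 7)

(10, 7)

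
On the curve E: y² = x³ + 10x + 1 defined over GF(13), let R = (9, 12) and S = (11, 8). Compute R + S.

(9, 12) + (11, 8). λ = (8 - 12)/(11 - 9) ≡ 9/2 mod 13. 2⁻¹ ≡ 7 (mod 13), so λ ≡ 11.
  x = λ² - 9 - 11 = 121 - 20 ≡ 10; y = λ·(9 - 10) - 12 ≡ 3. → (10, 3)

(10, 3)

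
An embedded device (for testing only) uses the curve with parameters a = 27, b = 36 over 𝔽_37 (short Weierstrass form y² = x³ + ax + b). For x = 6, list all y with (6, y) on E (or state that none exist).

9, 28

x³ + 27x + 36 = 414 ≡ 7 (mod 37).
Square roots of 7 mod 37: 9 and 28 (since 9² = 81 ≡ 7).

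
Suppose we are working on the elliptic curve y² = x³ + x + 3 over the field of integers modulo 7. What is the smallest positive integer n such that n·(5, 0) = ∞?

2P: (5, 0) + (5, 0): same x and y₁ ≡ -y₂, so the sum is ∞.
2P = ∞, so the order is 2.

2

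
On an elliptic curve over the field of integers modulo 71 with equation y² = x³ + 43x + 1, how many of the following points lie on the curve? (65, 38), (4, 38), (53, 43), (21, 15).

(65, 38): 38² ≡ 24, rhs ≡ 24 → on.
(4, 38): 38² ≡ 24, rhs ≡ 24 → on.
(53, 43): 43² ≡ 3, rhs ≡ 69 → off.
(21, 15): 15² ≡ 12, rhs ≡ 12 → on.

3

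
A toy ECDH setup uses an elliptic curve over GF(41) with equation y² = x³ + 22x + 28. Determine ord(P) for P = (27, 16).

5

2P: tangent at (27, 16): λ = (3·27² + 22)/(2·16) ≡ 36/32. 32⁻¹ ≡ 9 (mod 41) since 32·9 = 288 ≡ 1, so λ ≡ 36·9 ≡ 37.
  x = λ² - 27 - 27 = 1369 - 54 ≡ 3; y = λ·(27 - 3) - 16 ≡ 11. → (3, 11)
3P: (3, 11) + (27, 16). λ = (16 - 11)/(27 - 3) ≡ 5/24 mod 41. 24⁻¹ ≡ 12 (mod 41) since 24·12 = 288 ≡ 1, so λ ≡ 19.
  x = λ² - 3 - 27 = 361 - 30 ≡ 3; y = λ·(3 - 3) - 11 ≡ 30. → (3, 30)
4P: (3, 30) + (27, 16). λ = (16 - 30)/(27 - 3) ≡ 27/24 mod 41. 24⁻¹ ≡ 12 (mod 41) since 24·12 = 288 ≡ 1, so λ ≡ 37.
  x = λ² - 3 - 27 = 1369 - 30 ≡ 27; y = λ·(3 - 27) - 30 ≡ 25. → (27, 25)
5P: (27, 25) + (27, 16): same x and y₁ ≡ -y₂, so the sum is 𝒪.
5P = 𝒪, so the order is 5.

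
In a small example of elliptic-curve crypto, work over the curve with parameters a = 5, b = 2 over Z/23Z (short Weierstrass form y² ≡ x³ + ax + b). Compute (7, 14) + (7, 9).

O

The two points share x = 7 and their y-coordinates satisfy 14 + 9 ≡ 0 (mod 23), so they are inverses. Their sum is O.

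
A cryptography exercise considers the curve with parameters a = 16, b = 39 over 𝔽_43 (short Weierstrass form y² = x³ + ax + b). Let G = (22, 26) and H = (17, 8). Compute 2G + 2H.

First 2G:
Repeated addition: build up to 2G.
2G: tangent at (22, 26): λ = (3·22² + 16)/(2·26) ≡ 6/9. 9⁻¹ ≡ 24 (mod 43) since 9·24 = 216 ≡ 1, so λ ≡ 6·24 ≡ 15.
  x = λ² - 22 - 22 = 225 - 44 ≡ 9; y = λ·(22 - 9) - 26 ≡ 40. → (9, 40)
2G = (9, 40).
Next 2H:
Repeated addition: build up to 2H.
2H: tangent at (17, 8): λ = (3·17² + 16)/(2·8) ≡ 23/16. 16⁻¹ ≡ 35 (mod 43), so λ ≡ 23·35 ≡ 31.
  x = λ² - 17 - 17 = 961 - 34 ≡ 24; y = λ·(17 - 24) - 8 ≡ 33. → (24, 33)
2H = (24, 33).
Finally 2G + 2H:
(9, 40) + (24, 33). λ = (33 - 40)/(24 - 9) ≡ 36/15 mod 43. 15⁻¹ ≡ 23 (mod 43), so λ ≡ 11.
  x = λ² - 9 - 24 = 121 - 33 ≡ 2; y = λ·(9 - 2) - 40 ≡ 37. → (2, 37)

(2, 37)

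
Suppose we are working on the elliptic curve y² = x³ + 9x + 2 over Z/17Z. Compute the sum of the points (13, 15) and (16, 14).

(7, 0)

(13, 15) + (16, 14). λ = (14 - 15)/(16 - 13) ≡ 16/3 mod 17. 3⁻¹ ≡ 6 (mod 17) since 3·6 = 18 ≡ 1, so λ ≡ 11.
  x = λ² - 13 - 16 = 121 - 29 ≡ 7; y = λ·(13 - 7) - 15 ≡ 0. → (7, 0)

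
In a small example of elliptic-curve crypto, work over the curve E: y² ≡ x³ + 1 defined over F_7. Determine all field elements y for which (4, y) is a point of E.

3, 4

x³ + 0x + 1 = 65 ≡ 2 (mod 7).
Square roots of 2 mod 7: 3 and 4 (since 3² = 9 ≡ 2).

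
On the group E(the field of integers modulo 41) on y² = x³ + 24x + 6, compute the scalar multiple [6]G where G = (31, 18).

Repeated addition: build up to 6G.
2G: tangent at (31, 18): λ = (3·31² + 24)/(2·18) ≡ 37/36. 36⁻¹ ≡ 8 (mod 41) since 36·8 = 288 ≡ 1, so λ ≡ 37·8 ≡ 9.
  x = λ² - 31 - 31 = 81 - 62 ≡ 19; y = λ·(31 - 19) - 18 ≡ 8. → (19, 8)
3G: (19, 8) + (31, 18). λ = (18 - 8)/(31 - 19) ≡ 10/12 mod 41. 12⁻¹ ≡ 24 (mod 41), so λ ≡ 35.
  x = λ² - 19 - 31 = 1225 - 50 ≡ 27; y = λ·(19 - 27) - 8 ≡ 40. → (27, 40)
4G: (27, 40) + (31, 18). λ = (18 - 40)/(31 - 27) ≡ 19/4 mod 41. 4⁻¹ ≡ 31 (mod 41) since 4·31 = 124 ≡ 1, so λ ≡ 15.
  x = λ² - 27 - 31 = 225 - 58 ≡ 3; y = λ·(27 - 3) - 40 ≡ 33. → (3, 33)
5G: (3, 33) + (31, 18). λ = (18 - 33)/(31 - 3) ≡ 26/28 mod 41. 28⁻¹ ≡ 22 (mod 41), so λ ≡ 39.
  x = λ² - 3 - 31 = 1521 - 34 ≡ 11; y = λ·(3 - 11) - 33 ≡ 24. → (11, 24)
6G: (11, 24) + (31, 18). λ = (18 - 24)/(31 - 11) ≡ 35/20 mod 41. 20⁻¹ ≡ 39 (mod 41), so λ ≡ 12.
  x = λ² - 11 - 31 = 144 - 42 ≡ 20; y = λ·(11 - 20) - 24 ≡ 32. → (20, 32)

(20, 32)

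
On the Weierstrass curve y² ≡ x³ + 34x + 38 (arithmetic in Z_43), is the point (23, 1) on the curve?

y² = 1² ≡ 1; x³ + 34x + 38 = 12987 ≡ 1 (mod 43). 1 = 1.

yes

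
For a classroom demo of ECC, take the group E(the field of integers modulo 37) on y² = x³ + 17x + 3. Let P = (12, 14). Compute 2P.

(6, 32)

tangent at (12, 14): λ = (3·12² + 17)/(2·14) ≡ 5/28. 28⁻¹ ≡ 4 (mod 37), so λ ≡ 5·4 ≡ 20.
  x = λ² - 12 - 12 = 400 - 24 ≡ 6; y = λ·(12 - 6) - 14 ≡ 32. → (6, 32)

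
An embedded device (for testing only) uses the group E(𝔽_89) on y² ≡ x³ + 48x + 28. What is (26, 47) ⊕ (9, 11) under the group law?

(32, 45)

(26, 47) + (9, 11). λ = (11 - 47)/(9 - 26) ≡ 53/72 mod 89. 72⁻¹ ≡ 68 (mod 89), so λ ≡ 44.
  x = λ² - 26 - 9 = 1936 - 35 ≡ 32; y = λ·(26 - 32) - 47 ≡ 45. → (32, 45)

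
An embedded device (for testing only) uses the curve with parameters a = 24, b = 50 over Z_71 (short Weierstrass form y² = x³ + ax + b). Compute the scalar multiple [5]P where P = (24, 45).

Double-and-add on 5 = (101)₂. Start with P = (24, 45) for the leading 1-bit.
double: tangent at (24, 45): λ = (3·24² + 24)/(2·45) ≡ 48/19. 19⁻¹ ≡ 15 (mod 71) since 19·15 = 285 ≡ 1, so λ ≡ 48·15 ≡ 10.
  x = λ² - 24 - 24 = 100 - 48 ≡ 52; y = λ·(24 - 52) - 45 ≡ 30. → (52, 30)
double: tangent at (52, 30): λ = (3·52² + 24)/(2·30) ≡ 42/60. 60⁻¹ ≡ 58 (mod 71), so λ ≡ 42·58 ≡ 22.
  x = λ² - 52 - 52 = 484 - 104 ≡ 25; y = λ·(52 - 25) - 30 ≡ 67. → (25, 67)
add P: (25, 67) + (24, 45). λ = (45 - 67)/(24 - 25) ≡ 49/70 mod 71. 70⁻¹ ≡ 70 (mod 71), so λ ≡ 22.
  x = λ² - 25 - 24 = 484 - 49 ≡ 9; y = λ·(25 - 9) - 67 ≡ 1. → (9, 1)

(9, 1)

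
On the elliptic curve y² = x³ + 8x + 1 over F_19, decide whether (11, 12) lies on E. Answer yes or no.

y² = 12² ≡ 11; x³ + 8x + 1 = 1420 ≡ 14 (mod 19). 11 ≠ 14.

no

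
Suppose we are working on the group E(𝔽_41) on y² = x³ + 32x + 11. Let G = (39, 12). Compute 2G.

tangent at (39, 12): λ = (3·39² + 32)/(2·12) ≡ 3/24. 24⁻¹ ≡ 12 (mod 41), so λ ≡ 3·12 ≡ 36.
  x = λ² - 39 - 39 = 1296 - 78 ≡ 29; y = λ·(39 - 29) - 12 ≡ 20. → (29, 20)

(29, 20)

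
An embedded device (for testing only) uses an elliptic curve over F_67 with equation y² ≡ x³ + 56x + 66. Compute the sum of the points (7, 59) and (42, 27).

(7, 59) + (42, 27). λ = (27 - 59)/(42 - 7) ≡ 35/35 mod 67. 35⁻¹ ≡ 23 (mod 67), so λ ≡ 1.
  x = λ² - 7 - 42 = 1 - 49 ≡ 19; y = λ·(7 - 19) - 59 ≡ 63. → (19, 63)

(19, 63)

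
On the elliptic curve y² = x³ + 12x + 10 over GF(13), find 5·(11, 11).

(12, 7)

Write Q = (11, 11).
Double-and-add on 5 = (101)₂. Start with Q = (11, 11) for the leading 1-bit.
double: tangent at (11, 11): λ = (3·11² + 12)/(2·11) ≡ 11/9. 9⁻¹ ≡ 3 (mod 13), so λ ≡ 11·3 ≡ 7.
  x = λ² - 11 - 11 = 49 - 22 ≡ 1; y = λ·(11 - 1) - 11 ≡ 7. → (1, 7)
double: tangent at (1, 7): λ = (3·1² + 12)/(2·7) ≡ 2/1. 1⁻¹ ≡ 1 (mod 13), so λ ≡ 2·1 ≡ 2.
  x = λ² - 1 - 1 = 4 - 2 ≡ 2; y = λ·(1 - 2) - 7 ≡ 4. → (2, 4)
add Q: (2, 4) + (11, 11). λ = (11 - 4)/(11 - 2) ≡ 7/9 mod 13. 9⁻¹ ≡ 3 (mod 13), so λ ≡ 8.
  x = λ² - 2 - 11 = 64 - 13 ≡ 12; y = λ·(2 - 12) - 4 ≡ 7. → (12, 7)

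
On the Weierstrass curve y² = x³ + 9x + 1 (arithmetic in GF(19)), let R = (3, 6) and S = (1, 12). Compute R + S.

(3, 6) + (1, 12). λ = (12 - 6)/(1 - 3) ≡ 6/17 mod 19. 17⁻¹ ≡ 9 (mod 19) since 17·9 = 153 ≡ 1, so λ ≡ 16.
  x = λ² - 3 - 1 = 256 - 4 ≡ 5; y = λ·(3 - 5) - 6 ≡ 0. → (5, 0)

(5, 0)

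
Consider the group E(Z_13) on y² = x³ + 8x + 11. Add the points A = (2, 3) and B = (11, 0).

(2, 3) + (11, 0). λ = (0 - 3)/(11 - 2) ≡ 10/9 mod 13. 9⁻¹ ≡ 3 (mod 13), so λ ≡ 4.
  x = λ² - 2 - 11 = 16 - 13 ≡ 3; y = λ·(2 - 3) - 3 ≡ 6. → (3, 6)

(3, 6)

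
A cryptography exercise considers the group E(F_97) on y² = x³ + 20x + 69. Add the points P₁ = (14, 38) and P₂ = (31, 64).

(14, 38) + (31, 64). λ = (64 - 38)/(31 - 14) ≡ 26/17 mod 97. 17⁻¹ ≡ 40 (mod 97) since 17·40 = 680 ≡ 1, so λ ≡ 70.
  x = λ² - 14 - 31 = 4900 - 45 ≡ 5; y = λ·(14 - 5) - 38 ≡ 10. → (5, 10)

(5, 10)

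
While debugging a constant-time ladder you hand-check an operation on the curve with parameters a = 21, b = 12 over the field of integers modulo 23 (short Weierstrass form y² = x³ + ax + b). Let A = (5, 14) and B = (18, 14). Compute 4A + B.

(22, 17)

First 4A:
Repeated addition: build up to 4A.
2A: tangent at (5, 14): λ = (3·5² + 21)/(2·14) ≡ 4/5. 5⁻¹ ≡ 14 (mod 23), so λ ≡ 4·14 ≡ 10.
  x = λ² - 5 - 5 = 100 - 10 ≡ 21; y = λ·(5 - 21) - 14 ≡ 10. → (21, 10)
3A: (21, 10) + (5, 14). λ = (14 - 10)/(5 - 21) ≡ 4/7 mod 23. 7⁻¹ ≡ 10 (mod 23), so λ ≡ 17.
  x = λ² - 21 - 5 = 289 - 26 ≡ 10; y = λ·(21 - 10) - 10 ≡ 16. → (10, 16)
4A: (10, 16) + (5, 14). λ = (14 - 16)/(5 - 10) ≡ 21/18 mod 23. 18⁻¹ ≡ 9 (mod 23), so λ ≡ 5.
  x = λ² - 10 - 5 = 25 - 15 ≡ 10; y = λ·(10 - 10) - 16 ≡ 7. → (10, 7)
4A = (10, 7).
Finally 4A + B:
(10, 7) + (18, 14). λ = (14 - 7)/(18 - 10) ≡ 7/8 mod 23. 8⁻¹ ≡ 3 (mod 23), so λ ≡ 21.
  x = λ² - 10 - 18 = 441 - 28 ≡ 22; y = λ·(10 - 22) - 7 ≡ 17. → (22, 17)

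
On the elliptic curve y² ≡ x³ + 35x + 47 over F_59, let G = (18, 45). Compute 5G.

(41, 55)

Double-and-add on 5 = (101)₂. Start with G = (18, 45) for the leading 1-bit.
double: tangent at (18, 45): λ = (3·18² + 35)/(2·45) ≡ 4/31. 31⁻¹ ≡ 40 (mod 59), so λ ≡ 4·40 ≡ 42.
  x = λ² - 18 - 18 = 1764 - 36 ≡ 17; y = λ·(18 - 17) - 45 ≡ 56. → (17, 56)
double: tangent at (17, 56): λ = (3·17² + 35)/(2·56) ≡ 17/53. 53⁻¹ ≡ 49 (mod 59) since 53·49 = 2597 ≡ 1, so λ ≡ 17·49 ≡ 7.
  x = λ² - 17 - 17 = 49 - 34 ≡ 15; y = λ·(17 - 15) - 56 ≡ 17. → (15, 17)
add G: (15, 17) + (18, 45). λ = (45 - 17)/(18 - 15) ≡ 28/3 mod 59. 3⁻¹ ≡ 20 (mod 59), so λ ≡ 29.
  x = λ² - 15 - 18 = 841 - 33 ≡ 41; y = λ·(15 - 41) - 17 ≡ 55. → (41, 55)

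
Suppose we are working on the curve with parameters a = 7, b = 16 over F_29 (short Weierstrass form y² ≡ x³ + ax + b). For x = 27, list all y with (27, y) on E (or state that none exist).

x³ + 7x + 16 = 19888 ≡ 23 (mod 29).
Square roots of 23 mod 29: 9 and 20 (since 9² = 81 ≡ 23).

9, 20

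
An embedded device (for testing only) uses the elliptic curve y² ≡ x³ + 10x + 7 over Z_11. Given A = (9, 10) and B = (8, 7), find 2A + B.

(4, 10)

First 2A:
Repeated addition: build up to 2A.
2A: tangent at (9, 10): λ = (3·9² + 10)/(2·10) ≡ 0/9. 9⁻¹ ≡ 5 (mod 11) since 9·5 = 45 ≡ 1, so λ ≡ 0·5 ≡ 0.
  x = λ² - 9 - 9 = 0 - 18 ≡ 4; y = λ·(9 - 4) - 10 ≡ 1. → (4, 1)
2A = (4, 1).
Finally 2A + B:
(4, 1) + (8, 7). λ = (7 - 1)/(8 - 4) ≡ 6/4 mod 11. 4⁻¹ ≡ 3 (mod 11) since 4·3 = 12 ≡ 1, so λ ≡ 7.
  x = λ² - 4 - 8 = 49 - 12 ≡ 4; y = λ·(4 - 4) - 1 ≡ 10. → (4, 10)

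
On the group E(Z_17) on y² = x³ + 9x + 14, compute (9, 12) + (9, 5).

The two points share x = 9 and their y-coordinates satisfy 12 + 5 ≡ 0 (mod 17), so they are inverses. Their sum is O.

O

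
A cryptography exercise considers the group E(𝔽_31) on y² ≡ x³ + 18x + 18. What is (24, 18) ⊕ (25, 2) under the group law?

(21, 27)

(24, 18) + (25, 2). λ = (2 - 18)/(25 - 24) ≡ 15/1 mod 31. 1⁻¹ ≡ 1 (mod 31), so λ ≡ 15.
  x = λ² - 24 - 25 = 225 - 49 ≡ 21; y = λ·(24 - 21) - 18 ≡ 27. → (21, 27)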